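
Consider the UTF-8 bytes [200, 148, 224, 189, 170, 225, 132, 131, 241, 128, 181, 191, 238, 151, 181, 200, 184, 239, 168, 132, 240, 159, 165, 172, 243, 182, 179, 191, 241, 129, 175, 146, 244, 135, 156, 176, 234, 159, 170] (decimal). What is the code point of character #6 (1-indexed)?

U+0238

Offset 0: leading byte 0xC8 = 11001000 → 2-byte char #1 = C8 94.
Offset 2: leading byte 0xE0 = 11100000 → 3-byte char #2 = E0 BD AA.
Offset 5: leading byte 0xE1 = 11100001 → 3-byte char #3 = E1 84 83.
Offset 8: leading byte 0xF1 = 11110001 → 4-byte char #4 = F1 80 B5 BF.
Offset 12: leading byte 0xEE = 11101110 → 3-byte char #5 = EE 97 B5.
Offset 15: leading byte 0xC8 = 11001000 → 2-byte char #6 = C8 B8.
Leading byte 0xC8 = 11001000 matches 110xxxxx → 2-byte sequence.
Byte 1: 0xC8 = 11001000, payload 01000 (5 bits).
Byte 2: 0xB8 = 10111000 (10xxxxxx ✓), payload 111000.
Concatenate: 01000111000 = 0x238 (11 bits → U+0238).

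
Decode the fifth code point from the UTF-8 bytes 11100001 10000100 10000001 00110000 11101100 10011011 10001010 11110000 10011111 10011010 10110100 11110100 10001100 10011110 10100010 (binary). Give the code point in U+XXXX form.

U+10C7A2

Offset 0: leading byte 0xE1 = 11100001 → 3-byte char #1 = E1 84 81.
Offset 3: leading byte 0x30 = 00110000 → 1-byte char #2 = 30.
Offset 4: leading byte 0xEC = 11101100 → 3-byte char #3 = EC 9B 8A.
Offset 7: leading byte 0xF0 = 11110000 → 4-byte char #4 = F0 9F 9A B4.
Offset 11: leading byte 0xF4 = 11110100 → 4-byte char #5 = F4 8C 9E A2.
Leading byte 0xF4 = 11110100 matches 11110xxx → 4-byte sequence.
Byte 1: 0xF4 = 11110100, payload 100 (3 bits).
Byte 2: 0x8C = 10001100 (10xxxxxx ✓), payload 001100.
Byte 3: 0x9E = 10011110 (10xxxxxx ✓), payload 011110.
Byte 4: 0xA2 = 10100010 (10xxxxxx ✓), payload 100010.
Concatenate: 100001100011110100010 = 0x10C7A2 (21 bits → U+10C7A2).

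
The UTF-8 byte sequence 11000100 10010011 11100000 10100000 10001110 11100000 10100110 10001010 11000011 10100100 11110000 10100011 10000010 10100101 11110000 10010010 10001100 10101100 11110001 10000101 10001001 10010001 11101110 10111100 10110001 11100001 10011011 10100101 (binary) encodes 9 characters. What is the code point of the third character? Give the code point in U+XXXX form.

U+098A

Offset 0: leading byte 0xC4 = 11000100 → 2-byte char #1 = C4 93.
Offset 2: leading byte 0xE0 = 11100000 → 3-byte char #2 = E0 A0 8E.
Offset 5: leading byte 0xE0 = 11100000 → 3-byte char #3 = E0 A6 8A.
Leading byte 0xE0 = 11100000 matches 1110xxxx → 3-byte sequence.
Byte 1: 0xE0 = 11100000, payload 0000 (4 bits).
Byte 2: 0xA6 = 10100110 (10xxxxxx ✓), payload 100110.
Byte 3: 0x8A = 10001010 (10xxxxxx ✓), payload 001010.
Concatenate: 0000100110001010 = 0x98A (16 bits → U+098A).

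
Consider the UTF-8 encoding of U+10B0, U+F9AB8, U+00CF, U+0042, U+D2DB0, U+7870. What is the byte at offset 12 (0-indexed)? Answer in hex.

0xB6

U+10B0 → 3-byte form E1 82 B0 at offsets 0–2.
U+F9AB8 → 4-byte form F3 B9 AA B8 at offsets 3–6.
U+00CF → 2-byte form C3 8F at offsets 7–8.
U+0042 → 1-byte form 42 at offsets 9–9.
U+D2DB0 → 4-byte form F3 92 B6 B0 at offsets 10–13.
Offset 12 falls in char 5's range; it's byte 3 of F3 92 B6 B0 = 0xB6.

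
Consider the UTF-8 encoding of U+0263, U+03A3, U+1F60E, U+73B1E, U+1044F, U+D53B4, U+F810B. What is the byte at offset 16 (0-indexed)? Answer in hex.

0xF3

U+0263 → 2-byte form C9 A3 at offsets 0–1.
U+03A3 → 2-byte form CE A3 at offsets 2–3.
U+1F60E → 4-byte form F0 9F 98 8E at offsets 4–7.
U+73B1E → 4-byte form F1 B3 AC 9E at offsets 8–11.
U+1044F → 4-byte form F0 90 91 8F at offsets 12–15.
U+D53B4 → 4-byte form F3 95 8E B4 at offsets 16–19.
Offset 16 falls in char 6's range; it's byte 1 of F3 95 8E B4 = 0xF3.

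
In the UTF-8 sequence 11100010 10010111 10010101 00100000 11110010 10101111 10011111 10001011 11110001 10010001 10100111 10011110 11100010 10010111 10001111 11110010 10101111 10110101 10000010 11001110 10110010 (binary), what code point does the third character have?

Offset 0: leading byte 0xE2 = 11100010 → 3-byte char #1 = E2 97 95.
Offset 3: leading byte 0x20 = 00100000 → 1-byte char #2 = 20.
Offset 4: leading byte 0xF2 = 11110010 → 4-byte char #3 = F2 AF 9F 8B.
Leading byte 0xF2 = 11110010 matches 11110xxx → 4-byte sequence.
Byte 1: 0xF2 = 11110010, payload 010 (3 bits).
Byte 2: 0xAF = 10101111 (10xxxxxx ✓), payload 101111.
Byte 3: 0x9F = 10011111 (10xxxxxx ✓), payload 011111.
Byte 4: 0x8B = 10001011 (10xxxxxx ✓), payload 001011.
Concatenate: 010101111011111001011 = 0xAF7CB (21 bits → U+AF7CB).

U+AF7CB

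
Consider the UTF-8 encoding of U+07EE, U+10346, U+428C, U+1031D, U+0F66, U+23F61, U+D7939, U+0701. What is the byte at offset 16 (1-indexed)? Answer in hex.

1-indexed offset 16 is 0-indexed offset 15.
U+07EE → 2-byte form DF AE at offsets 0–1.
U+10346 → 4-byte form F0 90 8D 86 at offsets 2–5.
U+428C → 3-byte form E4 8A 8C at offsets 6–8.
U+1031D → 4-byte form F0 90 8C 9D at offsets 9–12.
U+0F66 → 3-byte form E0 BD A6 at offsets 13–15.
Offset 15 falls in char 5's range; it's byte 3 of E0 BD A6 = 0xA6.

0xA6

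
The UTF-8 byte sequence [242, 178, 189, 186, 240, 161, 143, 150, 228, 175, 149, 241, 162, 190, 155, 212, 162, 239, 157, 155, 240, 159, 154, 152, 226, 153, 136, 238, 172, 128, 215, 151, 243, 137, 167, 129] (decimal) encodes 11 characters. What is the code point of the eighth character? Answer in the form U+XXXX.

U+2648

Offset 0: leading byte 0xF2 = 11110010 → 4-byte char #1 = F2 B2 BD BA.
Offset 4: leading byte 0xF0 = 11110000 → 4-byte char #2 = F0 A1 8F 96.
Offset 8: leading byte 0xE4 = 11100100 → 3-byte char #3 = E4 AF 95.
Offset 11: leading byte 0xF1 = 11110001 → 4-byte char #4 = F1 A2 BE 9B.
Offset 15: leading byte 0xD4 = 11010100 → 2-byte char #5 = D4 A2.
Offset 17: leading byte 0xEF = 11101111 → 3-byte char #6 = EF 9D 9B.
Offset 20: leading byte 0xF0 = 11110000 → 4-byte char #7 = F0 9F 9A 98.
Offset 24: leading byte 0xE2 = 11100010 → 3-byte char #8 = E2 99 88.
Leading byte 0xE2 = 11100010 matches 1110xxxx → 3-byte sequence.
Byte 1: 0xE2 = 11100010, payload 0010 (4 bits).
Byte 2: 0x99 = 10011001 (10xxxxxx ✓), payload 011001.
Byte 3: 0x88 = 10001000 (10xxxxxx ✓), payload 001000.
Concatenate: 0010011001001000 = 0x2648 (16 bits → U+2648).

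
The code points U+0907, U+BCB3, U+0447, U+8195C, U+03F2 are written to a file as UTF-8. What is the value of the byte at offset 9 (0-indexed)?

U+0907 → 3-byte form E0 A4 87 at offsets 0–2.
U+BCB3 → 3-byte form EB B2 B3 at offsets 3–5.
U+0447 → 2-byte form D1 87 at offsets 6–7.
U+8195C → 4-byte form F2 81 A5 9C at offsets 8–11.
Offset 9 falls in char 4's range; it's byte 2 of F2 81 A5 9C = 0x81.

0x81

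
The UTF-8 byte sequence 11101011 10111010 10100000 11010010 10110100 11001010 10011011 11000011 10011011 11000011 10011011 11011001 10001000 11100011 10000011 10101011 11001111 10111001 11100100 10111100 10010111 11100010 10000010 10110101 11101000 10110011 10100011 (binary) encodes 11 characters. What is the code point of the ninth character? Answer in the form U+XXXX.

U+4F17

Offset 0: leading byte 0xEB = 11101011 → 3-byte char #1 = EB BA A0.
Offset 3: leading byte 0xD2 = 11010010 → 2-byte char #2 = D2 B4.
Offset 5: leading byte 0xCA = 11001010 → 2-byte char #3 = CA 9B.
Offset 7: leading byte 0xC3 = 11000011 → 2-byte char #4 = C3 9B.
Offset 9: leading byte 0xC3 = 11000011 → 2-byte char #5 = C3 9B.
Offset 11: leading byte 0xD9 = 11011001 → 2-byte char #6 = D9 88.
Offset 13: leading byte 0xE3 = 11100011 → 3-byte char #7 = E3 83 AB.
Offset 16: leading byte 0xCF = 11001111 → 2-byte char #8 = CF B9.
Offset 18: leading byte 0xE4 = 11100100 → 3-byte char #9 = E4 BC 97.
Leading byte 0xE4 = 11100100 matches 1110xxxx → 3-byte sequence.
Byte 1: 0xE4 = 11100100, payload 0100 (4 bits).
Byte 2: 0xBC = 10111100 (10xxxxxx ✓), payload 111100.
Byte 3: 0x97 = 10010111 (10xxxxxx ✓), payload 010111.
Concatenate: 0100111100010111 = 0x4F17 (16 bits → U+4F17).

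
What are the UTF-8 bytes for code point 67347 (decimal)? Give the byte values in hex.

F0 90 9C 93

U+10713 = 0x10713 = 67347 decimal. In range U+10000–U+10FFFF → 4-byte form: 11110xxx 10xxxxxx 10xxxxxx 10xxxxxx.
Binary (21 bits): 000010000011100010011.
Split 3+6+6+6: 000 | 010000 | 011100 | 010011.
Byte 1: 11110000 = 0xF0.
Byte 2: 10010000 = 0x90.
Byte 3: 10011100 = 0x9C.
Byte 4: 10010011 = 0x93.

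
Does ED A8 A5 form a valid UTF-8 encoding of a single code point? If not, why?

invalid (encodes a surrogate (U+D800–U+DFFF))

Structurally a 3-byte sequence; payload = 0xDA25.
But 0xDA25 is in U+D800–U+DFFF, the surrogate range. Surrogates are not Unicode scalar values and are forbidden in UTF-8.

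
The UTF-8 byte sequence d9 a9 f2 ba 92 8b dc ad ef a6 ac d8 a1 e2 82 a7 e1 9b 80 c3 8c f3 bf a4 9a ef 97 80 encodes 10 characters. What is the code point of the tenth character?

U+F5C0

Offset 0: leading byte 0xD9 = 11011001 → 2-byte char #1 = D9 A9.
Offset 2: leading byte 0xF2 = 11110010 → 4-byte char #2 = F2 BA 92 8B.
Offset 6: leading byte 0xDC = 11011100 → 2-byte char #3 = DC AD.
Offset 8: leading byte 0xEF = 11101111 → 3-byte char #4 = EF A6 AC.
Offset 11: leading byte 0xD8 = 11011000 → 2-byte char #5 = D8 A1.
Offset 13: leading byte 0xE2 = 11100010 → 3-byte char #6 = E2 82 A7.
Offset 16: leading byte 0xE1 = 11100001 → 3-byte char #7 = E1 9B 80.
Offset 19: leading byte 0xC3 = 11000011 → 2-byte char #8 = C3 8C.
Offset 21: leading byte 0xF3 = 11110011 → 4-byte char #9 = F3 BF A4 9A.
Offset 25: leading byte 0xEF = 11101111 → 3-byte char #10 = EF 97 80.
Leading byte 0xEF = 11101111 matches 1110xxxx → 3-byte sequence.
Byte 1: 0xEF = 11101111, payload 1111 (4 bits).
Byte 2: 0x97 = 10010111 (10xxxxxx ✓), payload 010111.
Byte 3: 0x80 = 10000000 (10xxxxxx ✓), payload 000000.
Concatenate: 1111010111000000 = 0xF5C0 (16 bits → U+F5C0).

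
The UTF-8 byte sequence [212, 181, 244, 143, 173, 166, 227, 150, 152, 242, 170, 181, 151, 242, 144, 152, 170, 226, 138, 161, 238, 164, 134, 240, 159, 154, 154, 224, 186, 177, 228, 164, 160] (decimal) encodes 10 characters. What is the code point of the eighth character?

Offset 0: leading byte 0xD4 = 11010100 → 2-byte char #1 = D4 B5.
Offset 2: leading byte 0xF4 = 11110100 → 4-byte char #2 = F4 8F AD A6.
Offset 6: leading byte 0xE3 = 11100011 → 3-byte char #3 = E3 96 98.
Offset 9: leading byte 0xF2 = 11110010 → 4-byte char #4 = F2 AA B5 97.
Offset 13: leading byte 0xF2 = 11110010 → 4-byte char #5 = F2 90 98 AA.
Offset 17: leading byte 0xE2 = 11100010 → 3-byte char #6 = E2 8A A1.
Offset 20: leading byte 0xEE = 11101110 → 3-byte char #7 = EE A4 86.
Offset 23: leading byte 0xF0 = 11110000 → 4-byte char #8 = F0 9F 9A 9A.
Leading byte 0xF0 = 11110000 matches 11110xxx → 4-byte sequence.
Byte 1: 0xF0 = 11110000, payload 000 (3 bits).
Byte 2: 0x9F = 10011111 (10xxxxxx ✓), payload 011111.
Byte 3: 0x9A = 10011010 (10xxxxxx ✓), payload 011010.
Byte 4: 0x9A = 10011010 (10xxxxxx ✓), payload 011010.
Concatenate: 000011111011010011010 = 0x1F69A (21 bits → U+1F69A).

U+1F69A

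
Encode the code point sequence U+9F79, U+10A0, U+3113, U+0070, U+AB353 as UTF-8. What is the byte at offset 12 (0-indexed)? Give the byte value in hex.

U+9F79 → 3-byte form E9 BD B9 at offsets 0–2.
U+10A0 → 3-byte form E1 82 A0 at offsets 3–5.
U+3113 → 3-byte form E3 84 93 at offsets 6–8.
U+0070 → 1-byte form 70 at offsets 9–9.
U+AB353 → 4-byte form F2 AB 8D 93 at offsets 10–13.
Offset 12 falls in char 5's range; it's byte 3 of F2 AB 8D 93 = 0x8D.

0x8D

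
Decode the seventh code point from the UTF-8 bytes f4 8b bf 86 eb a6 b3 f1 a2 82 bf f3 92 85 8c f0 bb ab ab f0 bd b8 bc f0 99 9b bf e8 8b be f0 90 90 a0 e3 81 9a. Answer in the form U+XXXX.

Offset 0: leading byte 0xF4 = 11110100 → 4-byte char #1 = F4 8B BF 86.
Offset 4: leading byte 0xEB = 11101011 → 3-byte char #2 = EB A6 B3.
Offset 7: leading byte 0xF1 = 11110001 → 4-byte char #3 = F1 A2 82 BF.
Offset 11: leading byte 0xF3 = 11110011 → 4-byte char #4 = F3 92 85 8C.
Offset 15: leading byte 0xF0 = 11110000 → 4-byte char #5 = F0 BB AB AB.
Offset 19: leading byte 0xF0 = 11110000 → 4-byte char #6 = F0 BD B8 BC.
Offset 23: leading byte 0xF0 = 11110000 → 4-byte char #7 = F0 99 9B BF.
Leading byte 0xF0 = 11110000 matches 11110xxx → 4-byte sequence.
Byte 1: 0xF0 = 11110000, payload 000 (3 bits).
Byte 2: 0x99 = 10011001 (10xxxxxx ✓), payload 011001.
Byte 3: 0x9B = 10011011 (10xxxxxx ✓), payload 011011.
Byte 4: 0xBF = 10111111 (10xxxxxx ✓), payload 111111.
Concatenate: 000011001011011111111 = 0x196FF (21 bits → U+196FF).

U+196FF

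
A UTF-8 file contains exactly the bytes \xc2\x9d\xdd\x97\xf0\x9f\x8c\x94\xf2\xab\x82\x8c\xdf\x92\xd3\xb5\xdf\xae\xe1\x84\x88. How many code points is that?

Byte at offset 0: 0xC2 = 11000010 → 2-byte char (#1). Advance 2.
Byte at offset 2: 0xDD = 11011101 → 2-byte char (#2). Advance 2.
Byte at offset 4: 0xF0 = 11110000 → 4-byte char (#3). Advance 4.
Byte at offset 8: 0xF2 = 11110010 → 4-byte char (#4). Advance 4.
Byte at offset 12: 0xDF = 11011111 → 2-byte char (#5). Advance 2.
Byte at offset 14: 0xD3 = 11010011 → 2-byte char (#6). Advance 2.
Byte at offset 16: 0xDF = 11011111 → 2-byte char (#7). Advance 2.
Byte at offset 18: 0xE1 = 11100001 → 3-byte char (#8). Advance 3.
Reached end at offset 21 after 8 code points.

8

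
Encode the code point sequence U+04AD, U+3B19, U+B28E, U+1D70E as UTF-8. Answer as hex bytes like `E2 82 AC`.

D2 AD E3 AC 99 EB 8A 8E F0 9D 9C 8E

U+04AD: 2-byte form → D2 AD.
U+3B19: 3-byte form → E3 AC 99.
U+B28E: 3-byte form → EB 8A 8E.
U+1D70E: 4-byte form → F0 9D 9C 8E.
Concatenated (12 bytes): D2 AD E3 AC 99 EB 8A 8E F0 9D 9C 8E.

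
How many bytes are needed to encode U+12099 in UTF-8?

4

U+12099 = 0x12099. UTF-8 uses 1 byte below 0x80, 2 below 0x800, 3 below 0x10000, 4 up to 0x10FFFF. 0x12099 is in U+10000–U+10FFFF → 4 bytes.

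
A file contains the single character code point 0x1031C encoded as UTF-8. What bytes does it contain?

U+1031C = 0x1031C = 66332 decimal. In range U+10000–U+10FFFF → 4-byte form: 11110xxx 10xxxxxx 10xxxxxx 10xxxxxx.
Binary (21 bits): 000010000001100011100.
Split 3+6+6+6: 000 | 010000 | 001100 | 011100.
Byte 1: 11110000 = 0xF0.
Byte 2: 10010000 = 0x90.
Byte 3: 10001100 = 0x8C.
Byte 4: 10011100 = 0x9C.

F0 90 8C 9C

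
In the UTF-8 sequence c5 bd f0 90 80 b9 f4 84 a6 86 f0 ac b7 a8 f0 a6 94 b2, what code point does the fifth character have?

U+26532

Offset 0: leading byte 0xC5 = 11000101 → 2-byte char #1 = C5 BD.
Offset 2: leading byte 0xF0 = 11110000 → 4-byte char #2 = F0 90 80 B9.
Offset 6: leading byte 0xF4 = 11110100 → 4-byte char #3 = F4 84 A6 86.
Offset 10: leading byte 0xF0 = 11110000 → 4-byte char #4 = F0 AC B7 A8.
Offset 14: leading byte 0xF0 = 11110000 → 4-byte char #5 = F0 A6 94 B2.
Leading byte 0xF0 = 11110000 matches 11110xxx → 4-byte sequence.
Byte 1: 0xF0 = 11110000, payload 000 (3 bits).
Byte 2: 0xA6 = 10100110 (10xxxxxx ✓), payload 100110.
Byte 3: 0x94 = 10010100 (10xxxxxx ✓), payload 010100.
Byte 4: 0xB2 = 10110010 (10xxxxxx ✓), payload 110010.
Concatenate: 000100110010100110010 = 0x26532 (21 bits → U+26532).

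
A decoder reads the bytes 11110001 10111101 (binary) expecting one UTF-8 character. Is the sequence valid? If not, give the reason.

invalid (sequence truncated)

Leading byte 0xF1 = 11110001 → 4-byte form, but only 2 bytes are present.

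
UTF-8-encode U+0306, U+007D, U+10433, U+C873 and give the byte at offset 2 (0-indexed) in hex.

0x7D

U+0306 → 2-byte form CC 86 at offsets 0–1.
U+007D → 1-byte form 7D at offsets 2–2.
Offset 2 falls in char 2's range; it's byte 1 of 7D = 0x7D.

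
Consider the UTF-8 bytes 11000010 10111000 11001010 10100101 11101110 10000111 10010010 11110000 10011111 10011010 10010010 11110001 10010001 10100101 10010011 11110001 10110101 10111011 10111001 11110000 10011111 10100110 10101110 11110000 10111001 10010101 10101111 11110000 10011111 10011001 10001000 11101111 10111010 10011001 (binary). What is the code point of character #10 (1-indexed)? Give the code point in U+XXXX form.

Offset 0: leading byte 0xC2 = 11000010 → 2-byte char #1 = C2 B8.
Offset 2: leading byte 0xCA = 11001010 → 2-byte char #2 = CA A5.
Offset 4: leading byte 0xEE = 11101110 → 3-byte char #3 = EE 87 92.
Offset 7: leading byte 0xF0 = 11110000 → 4-byte char #4 = F0 9F 9A 92.
Offset 11: leading byte 0xF1 = 11110001 → 4-byte char #5 = F1 91 A5 93.
Offset 15: leading byte 0xF1 = 11110001 → 4-byte char #6 = F1 B5 BB B9.
Offset 19: leading byte 0xF0 = 11110000 → 4-byte char #7 = F0 9F A6 AE.
Offset 23: leading byte 0xF0 = 11110000 → 4-byte char #8 = F0 B9 95 AF.
Offset 27: leading byte 0xF0 = 11110000 → 4-byte char #9 = F0 9F 99 88.
Offset 31: leading byte 0xEF = 11101111 → 3-byte char #10 = EF BA 99.
Leading byte 0xEF = 11101111 matches 1110xxxx → 3-byte sequence.
Byte 1: 0xEF = 11101111, payload 1111 (4 bits).
Byte 2: 0xBA = 10111010 (10xxxxxx ✓), payload 111010.
Byte 3: 0x99 = 10011001 (10xxxxxx ✓), payload 011001.
Concatenate: 1111111010011001 = 0xFE99 (16 bits → U+FE99).

U+FE99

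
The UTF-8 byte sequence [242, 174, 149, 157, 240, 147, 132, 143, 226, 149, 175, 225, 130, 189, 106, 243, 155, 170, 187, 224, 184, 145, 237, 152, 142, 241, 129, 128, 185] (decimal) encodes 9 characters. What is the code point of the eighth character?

U+D60E

Offset 0: leading byte 0xF2 = 11110010 → 4-byte char #1 = F2 AE 95 9D.
Offset 4: leading byte 0xF0 = 11110000 → 4-byte char #2 = F0 93 84 8F.
Offset 8: leading byte 0xE2 = 11100010 → 3-byte char #3 = E2 95 AF.
Offset 11: leading byte 0xE1 = 11100001 → 3-byte char #4 = E1 82 BD.
Offset 14: leading byte 0x6A = 01101010 → 1-byte char #5 = 6A.
Offset 15: leading byte 0xF3 = 11110011 → 4-byte char #6 = F3 9B AA BB.
Offset 19: leading byte 0xE0 = 11100000 → 3-byte char #7 = E0 B8 91.
Offset 22: leading byte 0xED = 11101101 → 3-byte char #8 = ED 98 8E.
Leading byte 0xED = 11101101 matches 1110xxxx → 3-byte sequence.
Byte 1: 0xED = 11101101, payload 1101 (4 bits).
Byte 2: 0x98 = 10011000 (10xxxxxx ✓), payload 011000.
Byte 3: 0x8E = 10001110 (10xxxxxx ✓), payload 001110.
Concatenate: 1101011000001110 = 0xD60E (16 bits → U+D60E).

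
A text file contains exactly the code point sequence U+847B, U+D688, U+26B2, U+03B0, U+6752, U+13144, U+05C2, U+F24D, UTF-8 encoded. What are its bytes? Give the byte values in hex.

U+847B: 3-byte form → E8 91 BB.
U+D688: 3-byte form → ED 9A 88.
U+26B2: 3-byte form → E2 9A B2.
U+03B0: 2-byte form → CE B0.
U+6752: 3-byte form → E6 9D 92.
U+13144: 4-byte form → F0 93 85 84.
U+05C2: 2-byte form → D7 82.
U+F24D: 3-byte form → EF 89 8D.
Concatenated (23 bytes): E8 91 BB ED 9A 88 E2 9A B2 CE B0 E6 9D 92 F0 93 85 84 D7 82 EF 89 8D.

E8 91 BB ED 9A 88 E2 9A B2 CE B0 E6 9D 92 F0 93 85 84 D7 82 EF 89 8D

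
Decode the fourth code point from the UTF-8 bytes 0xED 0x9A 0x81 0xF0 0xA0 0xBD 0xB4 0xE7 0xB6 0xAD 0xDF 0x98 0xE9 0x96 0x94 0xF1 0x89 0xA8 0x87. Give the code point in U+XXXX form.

Offset 0: leading byte 0xED = 11101101 → 3-byte char #1 = ED 9A 81.
Offset 3: leading byte 0xF0 = 11110000 → 4-byte char #2 = F0 A0 BD B4.
Offset 7: leading byte 0xE7 = 11100111 → 3-byte char #3 = E7 B6 AD.
Offset 10: leading byte 0xDF = 11011111 → 2-byte char #4 = DF 98.
Leading byte 0xDF = 11011111 matches 110xxxxx → 2-byte sequence.
Byte 1: 0xDF = 11011111, payload 11111 (5 bits).
Byte 2: 0x98 = 10011000 (10xxxxxx ✓), payload 011000.
Concatenate: 11111011000 = 0x7D8 (11 bits → U+07D8).

U+07D8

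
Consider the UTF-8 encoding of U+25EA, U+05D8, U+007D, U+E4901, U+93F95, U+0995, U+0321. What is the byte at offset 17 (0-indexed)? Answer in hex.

0xCC

U+25EA → 3-byte form E2 97 AA at offsets 0–2.
U+05D8 → 2-byte form D7 98 at offsets 3–4.
U+007D → 1-byte form 7D at offsets 5–5.
U+E4901 → 4-byte form F3 A4 A4 81 at offsets 6–9.
U+93F95 → 4-byte form F2 93 BE 95 at offsets 10–13.
U+0995 → 3-byte form E0 A6 95 at offsets 14–16.
U+0321 → 2-byte form CC A1 at offsets 17–18.
Offset 17 falls in char 7's range; it's byte 1 of CC A1 = 0xCC.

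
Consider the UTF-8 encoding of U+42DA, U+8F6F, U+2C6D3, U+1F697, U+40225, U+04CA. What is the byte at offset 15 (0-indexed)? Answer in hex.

U+42DA → 3-byte form E4 8B 9A at offsets 0–2.
U+8F6F → 3-byte form E8 BD AF at offsets 3–5.
U+2C6D3 → 4-byte form F0 AC 9B 93 at offsets 6–9.
U+1F697 → 4-byte form F0 9F 9A 97 at offsets 10–13.
U+40225 → 4-byte form F1 80 88 A5 at offsets 14–17.
Offset 15 falls in char 5's range; it's byte 2 of F1 80 88 A5 = 0x80.

0x80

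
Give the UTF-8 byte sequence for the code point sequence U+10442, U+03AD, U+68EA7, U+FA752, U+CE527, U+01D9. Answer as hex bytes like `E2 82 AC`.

F0 90 91 82 CE AD F1 A8 BA A7 F3 BA 9D 92 F3 8E 94 A7 C7 99

U+10442: 4-byte form → F0 90 91 82.
U+03AD: 2-byte form → CE AD.
U+68EA7: 4-byte form → F1 A8 BA A7.
U+FA752: 4-byte form → F3 BA 9D 92.
U+CE527: 4-byte form → F3 8E 94 A7.
U+01D9: 2-byte form → C7 99.
Concatenated (20 bytes): F0 90 91 82 CE AD F1 A8 BA A7 F3 BA 9D 92 F3 8E 94 A7 C7 99.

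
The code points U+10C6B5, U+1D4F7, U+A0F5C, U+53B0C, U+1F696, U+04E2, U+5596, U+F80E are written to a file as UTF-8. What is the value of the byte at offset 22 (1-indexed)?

1-indexed offset 22 is 0-indexed offset 21.
U+10C6B5 → 4-byte form F4 8C 9A B5 at offsets 0–3.
U+1D4F7 → 4-byte form F0 9D 93 B7 at offsets 4–7.
U+A0F5C → 4-byte form F2 A0 BD 9C at offsets 8–11.
U+53B0C → 4-byte form F1 93 AC 8C at offsets 12–15.
U+1F696 → 4-byte form F0 9F 9A 96 at offsets 16–19.
U+04E2 → 2-byte form D3 A2 at offsets 20–21.
Offset 21 falls in char 6's range; it's byte 2 of D3 A2 = 0xA2.

0xA2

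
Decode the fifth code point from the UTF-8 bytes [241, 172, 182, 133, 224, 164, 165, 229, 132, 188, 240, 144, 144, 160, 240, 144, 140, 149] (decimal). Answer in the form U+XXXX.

Offset 0: leading byte 0xF1 = 11110001 → 4-byte char #1 = F1 AC B6 85.
Offset 4: leading byte 0xE0 = 11100000 → 3-byte char #2 = E0 A4 A5.
Offset 7: leading byte 0xE5 = 11100101 → 3-byte char #3 = E5 84 BC.
Offset 10: leading byte 0xF0 = 11110000 → 4-byte char #4 = F0 90 90 A0.
Offset 14: leading byte 0xF0 = 11110000 → 4-byte char #5 = F0 90 8C 95.
Leading byte 0xF0 = 11110000 matches 11110xxx → 4-byte sequence.
Byte 1: 0xF0 = 11110000, payload 000 (3 bits).
Byte 2: 0x90 = 10010000 (10xxxxxx ✓), payload 010000.
Byte 3: 0x8C = 10001100 (10xxxxxx ✓), payload 001100.
Byte 4: 0x95 = 10010101 (10xxxxxx ✓), payload 010101.
Concatenate: 000010000001100010101 = 0x10315 (21 bits → U+10315).

U+10315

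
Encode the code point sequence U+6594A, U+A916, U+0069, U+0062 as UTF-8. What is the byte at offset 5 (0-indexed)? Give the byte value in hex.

U+6594A → 4-byte form F1 A5 A5 8A at offsets 0–3.
U+A916 → 3-byte form EA A4 96 at offsets 4–6.
Offset 5 falls in char 2's range; it's byte 2 of EA A4 96 = 0xA4.

0xA4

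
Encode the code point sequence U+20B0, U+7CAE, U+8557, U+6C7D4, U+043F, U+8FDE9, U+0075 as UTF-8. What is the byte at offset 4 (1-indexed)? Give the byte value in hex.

1-indexed offset 4 is 0-indexed offset 3.
U+20B0 → 3-byte form E2 82 B0 at offsets 0–2.
U+7CAE → 3-byte form E7 B2 AE at offsets 3–5.
Offset 3 falls in char 2's range; it's byte 1 of E7 B2 AE = 0xE7.

0xE7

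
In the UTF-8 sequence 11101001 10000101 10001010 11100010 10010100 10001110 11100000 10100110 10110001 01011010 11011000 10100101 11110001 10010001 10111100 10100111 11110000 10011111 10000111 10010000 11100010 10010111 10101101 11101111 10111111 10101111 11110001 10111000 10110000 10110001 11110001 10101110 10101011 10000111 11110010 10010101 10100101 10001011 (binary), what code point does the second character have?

Offset 0: leading byte 0xE9 = 11101001 → 3-byte char #1 = E9 85 8A.
Offset 3: leading byte 0xE2 = 11100010 → 3-byte char #2 = E2 94 8E.
Leading byte 0xE2 = 11100010 matches 1110xxxx → 3-byte sequence.
Byte 1: 0xE2 = 11100010, payload 0010 (4 bits).
Byte 2: 0x94 = 10010100 (10xxxxxx ✓), payload 010100.
Byte 3: 0x8E = 10001110 (10xxxxxx ✓), payload 001110.
Concatenate: 0010010100001110 = 0x250E (16 bits → U+250E).

U+250E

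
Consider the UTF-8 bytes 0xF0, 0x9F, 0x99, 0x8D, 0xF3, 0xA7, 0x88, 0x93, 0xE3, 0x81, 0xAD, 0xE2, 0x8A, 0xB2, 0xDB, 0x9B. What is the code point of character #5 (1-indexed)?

U+06DB

Offset 0: leading byte 0xF0 = 11110000 → 4-byte char #1 = F0 9F 99 8D.
Offset 4: leading byte 0xF3 = 11110011 → 4-byte char #2 = F3 A7 88 93.
Offset 8: leading byte 0xE3 = 11100011 → 3-byte char #3 = E3 81 AD.
Offset 11: leading byte 0xE2 = 11100010 → 3-byte char #4 = E2 8A B2.
Offset 14: leading byte 0xDB = 11011011 → 2-byte char #5 = DB 9B.
Leading byte 0xDB = 11011011 matches 110xxxxx → 2-byte sequence.
Byte 1: 0xDB = 11011011, payload 11011 (5 bits).
Byte 2: 0x9B = 10011011 (10xxxxxx ✓), payload 011011.
Concatenate: 11011011011 = 0x6DB (11 bits → U+06DB).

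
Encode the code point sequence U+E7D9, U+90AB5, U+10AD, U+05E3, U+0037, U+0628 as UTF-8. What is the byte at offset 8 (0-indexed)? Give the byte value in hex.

U+E7D9 → 3-byte form EE 9F 99 at offsets 0–2.
U+90AB5 → 4-byte form F2 90 AA B5 at offsets 3–6.
U+10AD → 3-byte form E1 82 AD at offsets 7–9.
Offset 8 falls in char 3's range; it's byte 2 of E1 82 AD = 0x82.

0x82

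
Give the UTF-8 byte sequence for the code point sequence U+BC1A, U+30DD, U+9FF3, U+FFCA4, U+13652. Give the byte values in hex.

U+BC1A: 3-byte form → EB B0 9A.
U+30DD: 3-byte form → E3 83 9D.
U+9FF3: 3-byte form → E9 BF B3.
U+FFCA4: 4-byte form → F3 BF B2 A4.
U+13652: 4-byte form → F0 93 99 92.
Concatenated (17 bytes): EB B0 9A E3 83 9D E9 BF B3 F3 BF B2 A4 F0 93 99 92.

EB B0 9A E3 83 9D E9 BF B3 F3 BF B2 A4 F0 93 99 92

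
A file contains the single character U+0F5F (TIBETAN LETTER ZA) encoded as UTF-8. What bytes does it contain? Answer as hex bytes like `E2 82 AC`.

E0 BD 9F

U+0F5F = 0xF5F = 3935 decimal. In range U+0800–U+FFFF → 3-byte form: 1110xxxx 10xxxxxx 10xxxxxx.
Binary (16 bits): 0000111101011111.
Split 4+6+6: 0000 | 111101 | 011111.
Byte 1: 11100000 = 0xE0.
Byte 2: 10111101 = 0xBD.
Byte 3: 10011111 = 0x9F.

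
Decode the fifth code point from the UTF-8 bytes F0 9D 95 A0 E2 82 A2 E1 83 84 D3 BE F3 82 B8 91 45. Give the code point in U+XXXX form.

Offset 0: leading byte 0xF0 = 11110000 → 4-byte char #1 = F0 9D 95 A0.
Offset 4: leading byte 0xE2 = 11100010 → 3-byte char #2 = E2 82 A2.
Offset 7: leading byte 0xE1 = 11100001 → 3-byte char #3 = E1 83 84.
Offset 10: leading byte 0xD3 = 11010011 → 2-byte char #4 = D3 BE.
Offset 12: leading byte 0xF3 = 11110011 → 4-byte char #5 = F3 82 B8 91.
Leading byte 0xF3 = 11110011 matches 11110xxx → 4-byte sequence.
Byte 1: 0xF3 = 11110011, payload 011 (3 bits).
Byte 2: 0x82 = 10000010 (10xxxxxx ✓), payload 000010.
Byte 3: 0xB8 = 10111000 (10xxxxxx ✓), payload 111000.
Byte 4: 0x91 = 10010001 (10xxxxxx ✓), payload 010001.
Concatenate: 011000010111000010001 = 0xC2E11 (21 bits → U+C2E11).

U+C2E11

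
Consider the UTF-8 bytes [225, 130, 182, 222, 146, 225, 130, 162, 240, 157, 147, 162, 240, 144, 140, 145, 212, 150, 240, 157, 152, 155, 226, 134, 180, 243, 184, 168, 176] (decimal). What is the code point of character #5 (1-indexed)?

U+10311

Offset 0: leading byte 0xE1 = 11100001 → 3-byte char #1 = E1 82 B6.
Offset 3: leading byte 0xDE = 11011110 → 2-byte char #2 = DE 92.
Offset 5: leading byte 0xE1 = 11100001 → 3-byte char #3 = E1 82 A2.
Offset 8: leading byte 0xF0 = 11110000 → 4-byte char #4 = F0 9D 93 A2.
Offset 12: leading byte 0xF0 = 11110000 → 4-byte char #5 = F0 90 8C 91.
Leading byte 0xF0 = 11110000 matches 11110xxx → 4-byte sequence.
Byte 1: 0xF0 = 11110000, payload 000 (3 bits).
Byte 2: 0x90 = 10010000 (10xxxxxx ✓), payload 010000.
Byte 3: 0x8C = 10001100 (10xxxxxx ✓), payload 001100.
Byte 4: 0x91 = 10010001 (10xxxxxx ✓), payload 010001.
Concatenate: 000010000001100010001 = 0x10311 (21 bits → U+10311).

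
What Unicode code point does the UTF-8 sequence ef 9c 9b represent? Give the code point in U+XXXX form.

U+F71B

Leading byte 0xEF = 11101111 matches 1110xxxx → 3-byte sequence.
Byte 1: 0xEF = 11101111, payload 1111 (4 bits).
Byte 2: 0x9C = 10011100 (10xxxxxx ✓), payload 011100.
Byte 3: 0x9B = 10011011 (10xxxxxx ✓), payload 011011.
Concatenate: 1111011100011011 = 0xF71B (16 bits → U+F71B).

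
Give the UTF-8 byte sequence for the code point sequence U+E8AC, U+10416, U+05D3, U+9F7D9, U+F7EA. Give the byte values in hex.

U+E8AC: 3-byte form → EE A2 AC.
U+10416: 4-byte form → F0 90 90 96.
U+05D3: 2-byte form → D7 93.
U+9F7D9: 4-byte form → F2 9F 9F 99.
U+F7EA: 3-byte form → EF 9F AA.
Concatenated (16 bytes): EE A2 AC F0 90 90 96 D7 93 F2 9F 9F 99 EF 9F AA.

EE A2 AC F0 90 90 96 D7 93 F2 9F 9F 99 EF 9F AA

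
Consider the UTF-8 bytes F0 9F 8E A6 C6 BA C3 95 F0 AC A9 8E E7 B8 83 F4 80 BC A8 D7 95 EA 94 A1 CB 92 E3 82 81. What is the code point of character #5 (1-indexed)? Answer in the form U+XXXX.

U+7E03

Offset 0: leading byte 0xF0 = 11110000 → 4-byte char #1 = F0 9F 8E A6.
Offset 4: leading byte 0xC6 = 11000110 → 2-byte char #2 = C6 BA.
Offset 6: leading byte 0xC3 = 11000011 → 2-byte char #3 = C3 95.
Offset 8: leading byte 0xF0 = 11110000 → 4-byte char #4 = F0 AC A9 8E.
Offset 12: leading byte 0xE7 = 11100111 → 3-byte char #5 = E7 B8 83.
Leading byte 0xE7 = 11100111 matches 1110xxxx → 3-byte sequence.
Byte 1: 0xE7 = 11100111, payload 0111 (4 bits).
Byte 2: 0xB8 = 10111000 (10xxxxxx ✓), payload 111000.
Byte 3: 0x83 = 10000011 (10xxxxxx ✓), payload 000011.
Concatenate: 0111111000000011 = 0x7E03 (16 bits → U+7E03).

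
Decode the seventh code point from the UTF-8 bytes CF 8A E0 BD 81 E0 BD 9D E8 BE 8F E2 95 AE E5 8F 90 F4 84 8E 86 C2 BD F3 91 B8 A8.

U+104386

Offset 0: leading byte 0xCF = 11001111 → 2-byte char #1 = CF 8A.
Offset 2: leading byte 0xE0 = 11100000 → 3-byte char #2 = E0 BD 81.
Offset 5: leading byte 0xE0 = 11100000 → 3-byte char #3 = E0 BD 9D.
Offset 8: leading byte 0xE8 = 11101000 → 3-byte char #4 = E8 BE 8F.
Offset 11: leading byte 0xE2 = 11100010 → 3-byte char #5 = E2 95 AE.
Offset 14: leading byte 0xE5 = 11100101 → 3-byte char #6 = E5 8F 90.
Offset 17: leading byte 0xF4 = 11110100 → 4-byte char #7 = F4 84 8E 86.
Leading byte 0xF4 = 11110100 matches 11110xxx → 4-byte sequence.
Byte 1: 0xF4 = 11110100, payload 100 (3 bits).
Byte 2: 0x84 = 10000100 (10xxxxxx ✓), payload 000100.
Byte 3: 0x8E = 10001110 (10xxxxxx ✓), payload 001110.
Byte 4: 0x86 = 10000110 (10xxxxxx ✓), payload 000110.
Concatenate: 100000100001110000110 = 0x104386 (21 bits → U+104386).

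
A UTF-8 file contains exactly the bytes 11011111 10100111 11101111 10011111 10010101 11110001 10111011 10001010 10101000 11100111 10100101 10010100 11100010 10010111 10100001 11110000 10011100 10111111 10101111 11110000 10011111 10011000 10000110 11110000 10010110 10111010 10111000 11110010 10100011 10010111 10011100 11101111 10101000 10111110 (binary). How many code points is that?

Byte at offset 0: 0xDF = 11011111 → 2-byte char (#1). Advance 2.
Byte at offset 2: 0xEF = 11101111 → 3-byte char (#2). Advance 3.
Byte at offset 5: 0xF1 = 11110001 → 4-byte char (#3). Advance 4.
Byte at offset 9: 0xE7 = 11100111 → 3-byte char (#4). Advance 3.
Byte at offset 12: 0xE2 = 11100010 → 3-byte char (#5). Advance 3.
Byte at offset 15: 0xF0 = 11110000 → 4-byte char (#6). Advance 4.
Byte at offset 19: 0xF0 = 11110000 → 4-byte char (#7). Advance 4.
Byte at offset 23: 0xF0 = 11110000 → 4-byte char (#8). Advance 4.
Byte at offset 27: 0xF2 = 11110010 → 4-byte char (#9). Advance 4.
Byte at offset 31: 0xEF = 11101111 → 3-byte char (#10). Advance 3.
Reached end at offset 34 after 10 code points.

10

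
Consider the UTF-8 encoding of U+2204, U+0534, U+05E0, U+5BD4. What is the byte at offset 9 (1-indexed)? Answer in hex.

0xAF

1-indexed offset 9 is 0-indexed offset 8.
U+2204 → 3-byte form E2 88 84 at offsets 0–2.
U+0534 → 2-byte form D4 B4 at offsets 3–4.
U+05E0 → 2-byte form D7 A0 at offsets 5–6.
U+5BD4 → 3-byte form E5 AF 94 at offsets 7–9.
Offset 8 falls in char 4's range; it's byte 2 of E5 AF 94 = 0xAF.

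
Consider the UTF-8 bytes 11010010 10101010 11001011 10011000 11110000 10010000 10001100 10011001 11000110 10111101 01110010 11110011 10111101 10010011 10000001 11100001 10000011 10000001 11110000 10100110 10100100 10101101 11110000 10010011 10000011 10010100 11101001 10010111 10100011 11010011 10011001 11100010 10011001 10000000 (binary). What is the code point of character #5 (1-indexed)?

Offset 0: leading byte 0xD2 = 11010010 → 2-byte char #1 = D2 AA.
Offset 2: leading byte 0xCB = 11001011 → 2-byte char #2 = CB 98.
Offset 4: leading byte 0xF0 = 11110000 → 4-byte char #3 = F0 90 8C 99.
Offset 8: leading byte 0xC6 = 11000110 → 2-byte char #4 = C6 BD.
Offset 10: leading byte 0x72 = 01110010 → 1-byte char #5 = 72.
Leading byte 0x72 = 01110010 matches 0xxxxxxx → 1-byte sequence.
Byte 1: 0x72 = 01110010, payload 1110010 (7 bits).
Concatenate: 1110010 = 0x72 (7 bits → U+0072).

U+0072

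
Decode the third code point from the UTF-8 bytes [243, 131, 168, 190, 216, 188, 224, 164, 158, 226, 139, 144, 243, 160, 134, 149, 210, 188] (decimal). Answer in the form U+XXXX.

Offset 0: leading byte 0xF3 = 11110011 → 4-byte char #1 = F3 83 A8 BE.
Offset 4: leading byte 0xD8 = 11011000 → 2-byte char #2 = D8 BC.
Offset 6: leading byte 0xE0 = 11100000 → 3-byte char #3 = E0 A4 9E.
Leading byte 0xE0 = 11100000 matches 1110xxxx → 3-byte sequence.
Byte 1: 0xE0 = 11100000, payload 0000 (4 bits).
Byte 2: 0xA4 = 10100100 (10xxxxxx ✓), payload 100100.
Byte 3: 0x9E = 10011110 (10xxxxxx ✓), payload 011110.
Concatenate: 0000100100011110 = 0x91E (16 bits → U+091E).

U+091E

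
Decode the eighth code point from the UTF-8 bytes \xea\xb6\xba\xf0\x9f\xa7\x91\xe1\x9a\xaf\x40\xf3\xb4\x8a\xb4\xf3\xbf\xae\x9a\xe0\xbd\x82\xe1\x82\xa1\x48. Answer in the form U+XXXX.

Offset 0: leading byte 0xEA = 11101010 → 3-byte char #1 = EA B6 BA.
Offset 3: leading byte 0xF0 = 11110000 → 4-byte char #2 = F0 9F A7 91.
Offset 7: leading byte 0xE1 = 11100001 → 3-byte char #3 = E1 9A AF.
Offset 10: leading byte 0x40 = 01000000 → 1-byte char #4 = 40.
Offset 11: leading byte 0xF3 = 11110011 → 4-byte char #5 = F3 B4 8A B4.
Offset 15: leading byte 0xF3 = 11110011 → 4-byte char #6 = F3 BF AE 9A.
Offset 19: leading byte 0xE0 = 11100000 → 3-byte char #7 = E0 BD 82.
Offset 22: leading byte 0xE1 = 11100001 → 3-byte char #8 = E1 82 A1.
Leading byte 0xE1 = 11100001 matches 1110xxxx → 3-byte sequence.
Byte 1: 0xE1 = 11100001, payload 0001 (4 bits).
Byte 2: 0x82 = 10000010 (10xxxxxx ✓), payload 000010.
Byte 3: 0xA1 = 10100001 (10xxxxxx ✓), payload 100001.
Concatenate: 0001000010100001 = 0x10A1 (16 bits → U+10A1).

U+10A1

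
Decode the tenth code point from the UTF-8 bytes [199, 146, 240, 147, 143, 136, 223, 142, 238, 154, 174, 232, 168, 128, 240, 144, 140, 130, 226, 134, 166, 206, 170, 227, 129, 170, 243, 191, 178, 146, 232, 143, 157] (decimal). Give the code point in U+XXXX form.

U+FFC92

Offset 0: leading byte 0xC7 = 11000111 → 2-byte char #1 = C7 92.
Offset 2: leading byte 0xF0 = 11110000 → 4-byte char #2 = F0 93 8F 88.
Offset 6: leading byte 0xDF = 11011111 → 2-byte char #3 = DF 8E.
Offset 8: leading byte 0xEE = 11101110 → 3-byte char #4 = EE 9A AE.
Offset 11: leading byte 0xE8 = 11101000 → 3-byte char #5 = E8 A8 80.
Offset 14: leading byte 0xF0 = 11110000 → 4-byte char #6 = F0 90 8C 82.
Offset 18: leading byte 0xE2 = 11100010 → 3-byte char #7 = E2 86 A6.
Offset 21: leading byte 0xCE = 11001110 → 2-byte char #8 = CE AA.
Offset 23: leading byte 0xE3 = 11100011 → 3-byte char #9 = E3 81 AA.
Offset 26: leading byte 0xF3 = 11110011 → 4-byte char #10 = F3 BF B2 92.
Leading byte 0xF3 = 11110011 matches 11110xxx → 4-byte sequence.
Byte 1: 0xF3 = 11110011, payload 011 (3 bits).
Byte 2: 0xBF = 10111111 (10xxxxxx ✓), payload 111111.
Byte 3: 0xB2 = 10110010 (10xxxxxx ✓), payload 110010.
Byte 4: 0x92 = 10010010 (10xxxxxx ✓), payload 010010.
Concatenate: 011111111110010010010 = 0xFFC92 (21 bits → U+FFC92).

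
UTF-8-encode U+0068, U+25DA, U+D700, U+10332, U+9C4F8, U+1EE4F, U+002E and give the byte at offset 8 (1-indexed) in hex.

1-indexed offset 8 is 0-indexed offset 7.
U+0068 → 1-byte form 68 at offsets 0–0.
U+25DA → 3-byte form E2 97 9A at offsets 1–3.
U+D700 → 3-byte form ED 9C 80 at offsets 4–6.
U+10332 → 4-byte form F0 90 8C B2 at offsets 7–10.
Offset 7 falls in char 4's range; it's byte 1 of F0 90 8C B2 = 0xF0.

0xF0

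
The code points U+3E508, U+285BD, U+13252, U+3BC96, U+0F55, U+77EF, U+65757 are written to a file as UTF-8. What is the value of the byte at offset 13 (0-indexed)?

U+3E508 → 4-byte form F0 BE 94 88 at offsets 0–3.
U+285BD → 4-byte form F0 A8 96 BD at offsets 4–7.
U+13252 → 4-byte form F0 93 89 92 at offsets 8–11.
U+3BC96 → 4-byte form F0 BB B2 96 at offsets 12–15.
Offset 13 falls in char 4's range; it's byte 2 of F0 BB B2 96 = 0xBB.

0xBB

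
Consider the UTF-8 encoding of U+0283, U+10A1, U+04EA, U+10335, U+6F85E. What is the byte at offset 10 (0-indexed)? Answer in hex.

0xB5

U+0283 → 2-byte form CA 83 at offsets 0–1.
U+10A1 → 3-byte form E1 82 A1 at offsets 2–4.
U+04EA → 2-byte form D3 AA at offsets 5–6.
U+10335 → 4-byte form F0 90 8C B5 at offsets 7–10.
Offset 10 falls in char 4's range; it's byte 4 of F0 90 8C B5 = 0xB5.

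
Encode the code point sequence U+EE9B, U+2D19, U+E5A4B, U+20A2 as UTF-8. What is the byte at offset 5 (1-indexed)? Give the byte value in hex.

0xB4

1-indexed offset 5 is 0-indexed offset 4.
U+EE9B → 3-byte form EE BA 9B at offsets 0–2.
U+2D19 → 3-byte form E2 B4 99 at offsets 3–5.
Offset 4 falls in char 2's range; it's byte 2 of E2 B4 99 = 0xB4.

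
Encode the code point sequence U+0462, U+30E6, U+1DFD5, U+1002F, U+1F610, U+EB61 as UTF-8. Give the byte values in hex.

U+0462: 2-byte form → D1 A2.
U+30E6: 3-byte form → E3 83 A6.
U+1DFD5: 4-byte form → F0 9D BF 95.
U+1002F: 4-byte form → F0 90 80 AF.
U+1F610: 4-byte form → F0 9F 98 90.
U+EB61: 3-byte form → EE AD A1.
Concatenated (20 bytes): D1 A2 E3 83 A6 F0 9D BF 95 F0 90 80 AF F0 9F 98 90 EE AD A1.

D1 A2 E3 83 A6 F0 9D BF 95 F0 90 80 AF F0 9F 98 90 EE AD A1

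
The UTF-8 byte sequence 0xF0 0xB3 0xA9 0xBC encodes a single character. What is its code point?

U+33A7C

Leading byte 0xF0 = 11110000 matches 11110xxx → 4-byte sequence.
Byte 1: 0xF0 = 11110000, payload 000 (3 bits).
Byte 2: 0xB3 = 10110011 (10xxxxxx ✓), payload 110011.
Byte 3: 0xA9 = 10101001 (10xxxxxx ✓), payload 101001.
Byte 4: 0xBC = 10111100 (10xxxxxx ✓), payload 111100.
Concatenate: 000110011101001111100 = 0x33A7C (21 bits → U+33A7C).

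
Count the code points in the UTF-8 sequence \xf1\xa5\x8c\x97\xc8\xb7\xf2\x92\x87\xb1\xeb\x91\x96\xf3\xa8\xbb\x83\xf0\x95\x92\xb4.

6

Byte at offset 0: 0xF1 = 11110001 → 4-byte char (#1). Advance 4.
Byte at offset 4: 0xC8 = 11001000 → 2-byte char (#2). Advance 2.
Byte at offset 6: 0xF2 = 11110010 → 4-byte char (#3). Advance 4.
Byte at offset 10: 0xEB = 11101011 → 3-byte char (#4). Advance 3.
Byte at offset 13: 0xF3 = 11110011 → 4-byte char (#5). Advance 4.
Byte at offset 17: 0xF0 = 11110000 → 4-byte char (#6). Advance 4.
Reached end at offset 21 after 6 code points.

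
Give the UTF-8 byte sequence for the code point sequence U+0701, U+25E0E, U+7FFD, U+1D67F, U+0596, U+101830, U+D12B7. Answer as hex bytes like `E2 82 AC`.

U+0701: 2-byte form → DC 81.
U+25E0E: 4-byte form → F0 A5 B8 8E.
U+7FFD: 3-byte form → E7 BF BD.
U+1D67F: 4-byte form → F0 9D 99 BF.
U+0596: 2-byte form → D6 96.
U+101830: 4-byte form → F4 81 A0 B0.
U+D12B7: 4-byte form → F3 91 8A B7.
Concatenated (23 bytes): DC 81 F0 A5 B8 8E E7 BF BD F0 9D 99 BF D6 96 F4 81 A0 B0 F3 91 8A B7.

DC 81 F0 A5 B8 8E E7 BF BD F0 9D 99 BF D6 96 F4 81 A0 B0 F3 91 8A B7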